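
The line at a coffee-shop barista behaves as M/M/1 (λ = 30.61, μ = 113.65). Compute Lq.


ρ = 30.61/113.65 = 0.2693
Lq = ρ²/(1−ρ) = 0.07254/0.7307 = 0.09928

Final: 0.09928


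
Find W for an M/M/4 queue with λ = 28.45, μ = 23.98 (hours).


a = 1.1864; ρ = 0.2966; P₀ = 0.304334
Lq = P₀·a^c·ρ/(c!(1−ρ)²) = 0.01506
Wq = Lq/λ = 0.01506/28.45 = 0.0005294 hr
W = Wq + 1/μ = 0.0005294 + 0.04170 = 0.04223 hr

Final: 0.04223 hr


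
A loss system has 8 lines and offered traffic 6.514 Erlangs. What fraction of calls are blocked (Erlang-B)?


B(c,a) = (a^c/c!) / Σ_{k=0}^{c} a^k/k!
a^8/8! = 80.401011
Σ terms (k=0..8): 1.00000 + 6.51400 + 21.21610 + 46.06722 + 75.02047 + 97.73667 + 106.10944 + 98.74241 + 80.40101 = 532.807322
B = 80.401011/532.807322 = 0.150901

Final: 0.150901


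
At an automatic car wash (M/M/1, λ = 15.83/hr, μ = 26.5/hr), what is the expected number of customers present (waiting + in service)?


ρ = λ/μ = 15.83/26.5 = 0.5974
L = ρ/(1−ρ) = 0.5974/(1 − 0.5974) = 0.5974/0.4026 = 1.4836

Final: 1.4836


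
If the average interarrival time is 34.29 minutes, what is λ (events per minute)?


λ = 1/(interarrival time) in consistent units.
1 minute = 1 min, so λ = 1/34.29 = 0.02916 per minute

Final: 0.02916 /min


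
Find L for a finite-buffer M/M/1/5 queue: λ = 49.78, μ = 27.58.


ρ = 49.78/27.58 = 1.8049
L = ρ[1 − (K+1)ρ^K + Kρ^(K+1)] / [(1−ρ)(1−ρ^(K+1))]
Numerator: 1.8049·(1 − 6·19.155926 + 5·34.575127) = 106.382780
Denominator: (-0.8049)·(-33.575127) = 27.025664
L = 106.382780/27.025664 = 3.9364

Final: 3.9364


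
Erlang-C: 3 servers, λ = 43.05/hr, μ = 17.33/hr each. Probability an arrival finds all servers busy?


a = λ/μ = 2.4841; ρ = a/3 = 0.8280
P₀ = 0.046669 (from M/M/c formula)
C(c,a) = [a^c/(c!(1−ρ))]·P₀ = [15.32935/(6·0.1720)]·0.046669
= 14.85781·0.046669 = 0.693403

Final: 0.693403


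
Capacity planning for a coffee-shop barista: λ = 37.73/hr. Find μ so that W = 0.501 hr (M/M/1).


W = 1/(μ−λ) ⇒ μ − λ = 1/W = 1/0.501 = 1.9960
μ = λ + 1/W = 37.73 + 1.9960 = 39.7260 per hr

Final: 39.7260 /hr


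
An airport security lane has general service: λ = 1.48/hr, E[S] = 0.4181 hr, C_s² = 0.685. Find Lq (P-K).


ρ = λ·E[S] = 1.48·0.4181 = 0.6188
Lq = ρ²(1+C_s²)/(2(1−ρ)) = 0.3829·(1+0.685)/(2·0.3812)
= 0.3829·1.6850/0.7624 = 0.84623

Final: 0.84623


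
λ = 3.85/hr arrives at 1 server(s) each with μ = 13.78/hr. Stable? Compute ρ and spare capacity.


Total capacity cμ = 1·13.78 = 13.78/hr
ρ = λ/(cμ) = 3.85/13.78 = 0.2794
Stable ⇔ ρ < 1: YES
Spare capacity = cμ − λ = 13.78 − 3.85 = 9.93/hr

Final: ρ = 0.2794; stable; margin = 9.93/hr


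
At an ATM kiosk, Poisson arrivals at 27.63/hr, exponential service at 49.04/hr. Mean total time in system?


W = 1/(μ−λ) = 1/(49.04 − 27.63) = 1/21.41 = 0.04671 hr

Final: 0.04671 hr


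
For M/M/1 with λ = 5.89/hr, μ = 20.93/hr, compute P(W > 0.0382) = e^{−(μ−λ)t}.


W ~ Exponential(μ−λ) for M/M/1.
μ − λ = 20.93 − 5.89 = 15.0400
P(W > t) = e^{−(μ−λ)t} = e^{−0.5745} = 0.562971

Final: 0.562971


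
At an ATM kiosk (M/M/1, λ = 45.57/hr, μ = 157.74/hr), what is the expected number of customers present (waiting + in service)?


ρ = λ/μ = 45.57/157.74 = 0.2889
L = ρ/(1−ρ) = 0.2889/(1 − 0.2889) = 0.2889/0.7111 = 0.4063

Final: 0.4063


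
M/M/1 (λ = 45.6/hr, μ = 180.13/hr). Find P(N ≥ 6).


ρ = 45.6/180.13 = 0.2532
P(N ≥ n) = ρ^n = 0.2532^6 = 0.0002632

Final: 0.0002632


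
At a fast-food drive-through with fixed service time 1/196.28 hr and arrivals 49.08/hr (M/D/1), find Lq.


ρ = 49.08/196.28 = 0.2501
M/D/1: Lq = ρ²/(2(1−ρ)) = 0.06253/(2·0.7499) = 0.04169

Final: 0.04169


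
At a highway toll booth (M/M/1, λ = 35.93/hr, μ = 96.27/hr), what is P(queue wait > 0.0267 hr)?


ρ = 35.93/96.27 = 0.3732
P(Wq > t) = ρ·e^{−(μ−λ)t} = 0.3732·e^{−1.6111}
= 0.3732·0.199672 = 0.074522

Final: 0.074522


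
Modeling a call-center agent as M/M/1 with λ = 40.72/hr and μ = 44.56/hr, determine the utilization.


ρ = λ/μ = 40.72/44.56 = 0.9138

Final: 0.9138


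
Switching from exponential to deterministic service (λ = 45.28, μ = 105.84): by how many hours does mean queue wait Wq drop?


ρ = 45.28/105.84 = 0.4278
Wq(M/M/1) = ρ/(μ−λ) = 0.4278/60.56 = 0.007064 hr
Wq(M/D/1) = ρ/(2(μ−λ)) = 0.003532 hr
Savings = 0.007064 − 0.003532 = 0.003532 hr

Final: 0.003532 hr


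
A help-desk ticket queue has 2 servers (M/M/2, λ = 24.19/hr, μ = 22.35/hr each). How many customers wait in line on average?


a = λ/μ = 1.0823; ρ = a/2 = 0.5412
P₀ = 0.297721
Lq = P₀·a^c·ρ / (c!·(1−ρ)²) = 0.297721·1.17143·0.5412/(2·0.21053)
= 0.44824

Final: 0.44824


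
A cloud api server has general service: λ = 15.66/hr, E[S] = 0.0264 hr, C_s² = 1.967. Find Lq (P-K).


ρ = λ·E[S] = 15.66·0.0264 = 0.4134
Lq = ρ²(1+C_s²)/(2(1−ρ)) = 0.1709·(1+1.967)/(2·0.5866)
= 0.1709·2.9670/1.1732 = 0.43227

Final: 0.43227


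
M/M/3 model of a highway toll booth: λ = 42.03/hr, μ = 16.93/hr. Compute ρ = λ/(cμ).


ρ = λ/(cμ) = 42.03/(3·16.93) = 42.03/50.79 = 0.8275

Final: 0.8275


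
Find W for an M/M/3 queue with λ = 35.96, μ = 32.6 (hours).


a = 1.1031; ρ = 0.3677; P₀ = 0.326241
Lq = P₀·a^c·ρ/(c!(1−ρ)²) = 0.06711
Wq = Lq/λ = 0.06711/35.96 = 0.001866 hr
W = Wq + 1/μ = 0.001866 + 0.03067 = 0.03254 hr

Final: 0.03254 hr


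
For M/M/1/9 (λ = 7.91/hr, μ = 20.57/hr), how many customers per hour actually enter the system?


ρ = 0.3845; P_K = (1−ρ)ρ^9/(1−ρ^10) = 0.0001132
λ_eff = λ(1 − P_K) = 7.91·(1 − 0.0001132) = 7.91·0.999887 = 7.9091 /hr

Final: 7.9091 /hr


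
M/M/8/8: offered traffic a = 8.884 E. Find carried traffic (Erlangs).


B(8,8.884) = 0.283156 (Erlang-B)
Carried load = a(1 − B) = 8.884·(1 − 0.283156) = 8.884·0.716844 = 6.3684 E

Final: 6.3684 Erlangs


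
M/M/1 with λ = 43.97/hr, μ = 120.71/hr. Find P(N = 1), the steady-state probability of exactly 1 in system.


ρ = 43.97/120.71 = 0.3643
P_n = (1−ρ)·ρ^n = (1 − 0.3643)·0.3643^1 = 0.6357·0.364261 = 0.231575

Final: 0.231575


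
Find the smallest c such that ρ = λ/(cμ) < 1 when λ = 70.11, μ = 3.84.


Stability requires cμ > λ ⇔ c > λ/μ.
λ/μ = 70.11/3.84 = 18.2578
Minimum integer c = ⌊18.2578⌋ + 1 = 19
Check: 19·3.84 = 72.96 > 70.11, while 18·3.84 = 69.12 ≤ 70.11

Final: 19 servers


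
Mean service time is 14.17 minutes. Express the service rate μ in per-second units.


μ = 1/(service time) in consistent units.
1 second = 0.0166667 min, so μ = 0.0166667/14.17 = 0.001176 per second

Final: 0.001176 /sec


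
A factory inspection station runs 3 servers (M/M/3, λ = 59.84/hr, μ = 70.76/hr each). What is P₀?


a = λ/μ = 59.84/70.76 = 0.8457; ρ = a/c = 0.2819
Σ_{k=0}^{2} a^k/k! (terms k=0..2) = 1.00000 + 0.84568 + 0.35758 = 2.20326
Tail: a^3/(3!(1−ρ)) = 0.60480/(6·0.7181) = 0.14037
P₀ = 1/(2.20326 + 0.14037) = 1/2.34363 = 0.426689

Final: 0.426689


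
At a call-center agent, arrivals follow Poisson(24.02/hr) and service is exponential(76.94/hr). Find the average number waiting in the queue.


ρ = 24.02/76.94 = 0.3122
Lq = ρ²/(1−ρ) = 0.09746/0.6878 = 0.1417

Final: 0.1417


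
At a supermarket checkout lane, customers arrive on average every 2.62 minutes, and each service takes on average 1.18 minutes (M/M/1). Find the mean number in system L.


λ = 60/2.62 = 22.9008 /hr
μ = 60/1.18 = 50.8475 /hr
ρ = λ/μ = 22.9008/50.8475 = 0.4504
L = ρ/(1−ρ) = 0.4504/0.5496 = 0.8194

Final: 0.8194


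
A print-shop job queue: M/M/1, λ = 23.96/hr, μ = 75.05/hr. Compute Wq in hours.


ρ = 23.96/75.05 = 0.3193
Wq = ρ/(μ−λ) = 0.3193/(75.05 − 23.96) = 0.3193/51.09 = 0.006249 hr

Final: 0.006249 hr


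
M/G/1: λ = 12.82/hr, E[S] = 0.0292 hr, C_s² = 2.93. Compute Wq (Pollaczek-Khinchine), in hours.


ρ = λ·E[S] = 12.82·0.0292 = 0.3743
E[S²] = E[S]²(1+C_s²) = 0.0292²·(1+2.93) = 0.003351
Wq = λ·E[S²]/(2(1−ρ)) = 12.82·0.003351/(2·0.6257) = 0.03433 hr

Final: 0.03433 hr


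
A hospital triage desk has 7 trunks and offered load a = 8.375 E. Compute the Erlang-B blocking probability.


B(c,a) = (a^c/c!) / Σ_{k=0}^{c} a^k/k!
a^7/7! = 573.407242
Σ terms (k=0..7): 1.00000 + 8.37500 + 35.07031 + 97.90462 + 204.98780 + 343.35457 + 479.26575 + 573.40724 = 1743.365304
B = 573.407242/1743.365304 = 0.328908

Final: 0.328908


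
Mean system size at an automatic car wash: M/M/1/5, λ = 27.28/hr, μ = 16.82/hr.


ρ = 27.28/16.82 = 1.6219
L = ρ[1 − (K+1)ρ^K + Kρ^(K+1)] / [(1−ρ)(1−ρ^(K+1))]
Numerator: 1.6219·(1 − 6·11.222558 + 5·18.201629) = 40.016277
Denominator: (-0.6219)·(-17.201629) = 10.697327
L = 40.016277/10.697327 = 3.7408

Final: 3.7408


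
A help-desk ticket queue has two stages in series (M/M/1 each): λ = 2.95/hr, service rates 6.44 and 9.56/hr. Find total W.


Each node sees arrival rate λ = 2.95/hr (tandem ⇒ throughput preserved).
W₁ = 1/(μ₁−λ) = 1/(6.44−2.95) = 0.28653 hr
W₂ = 1/(μ₂−λ) = 1/(9.56−2.95) = 0.15129 hr
W_total = W₁ + W₂ = 0.28653 + 0.15129 = 0.43782 hr

Final: 0.43782 hr


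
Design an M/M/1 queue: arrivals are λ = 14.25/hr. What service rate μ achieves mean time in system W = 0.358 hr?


W = 1/(μ−λ) ⇒ μ − λ = 1/W = 1/0.358 = 2.7933
μ = λ + 1/W = 14.25 + 2.7933 = 17.0433 per hr

Final: 17.0433 /hr


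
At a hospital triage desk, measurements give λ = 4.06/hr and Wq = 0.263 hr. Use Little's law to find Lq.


Lq = λWq = 4.06·0.263 = 1.0678

Final: 1.0678


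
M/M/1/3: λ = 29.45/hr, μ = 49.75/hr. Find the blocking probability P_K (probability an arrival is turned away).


ρ = λ/μ = 29.45/49.75 = 0.5920
P_K = (1−ρ)ρ^K/(1−ρ^(K+1)) = (0.4080·0.207432)/(1 − 0.122792)
= 0.084641/0.877208 = 0.096489

Final: 0.096489


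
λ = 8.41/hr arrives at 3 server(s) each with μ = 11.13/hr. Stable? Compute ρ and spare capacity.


Total capacity cμ = 3·11.13 = 33.39/hr
ρ = λ/(cμ) = 8.41/33.39 = 0.2519
Stable ⇔ ρ < 1: YES
Spare capacity = cμ − λ = 33.39 − 8.41 = 24.98/hr

Final: ρ = 0.2519; stable; margin = 24.98/hr


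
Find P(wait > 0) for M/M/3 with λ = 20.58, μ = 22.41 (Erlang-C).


a = λ/μ = 0.9183; ρ = a/3 = 0.3061
P₀ = 0.395877 (from M/M/c formula)
C(c,a) = [a^c/(c!(1−ρ))]·P₀ = [0.77448/(6·0.6939)]·0.395877
= 0.18602·0.395877 = 0.073643

Final: 0.073643


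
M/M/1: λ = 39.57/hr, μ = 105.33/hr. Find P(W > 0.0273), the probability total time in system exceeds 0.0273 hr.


W ~ Exponential(μ−λ) for M/M/1.
μ − λ = 105.33 − 39.57 = 65.7600
P(W > t) = e^{−(μ−λ)t} = e^{−1.7952} = 0.166086

Final: 0.166086


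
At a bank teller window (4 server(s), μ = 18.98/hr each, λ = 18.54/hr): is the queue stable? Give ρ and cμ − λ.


Total capacity cμ = 4·18.98 = 75.92/hr
ρ = λ/(cμ) = 18.54/75.92 = 0.2442
Stable ⇔ ρ < 1: YES
Spare capacity = cμ − λ = 75.92 − 18.54 = 57.38/hr

Final: ρ = 0.2442; stable; margin = 57.38/hr


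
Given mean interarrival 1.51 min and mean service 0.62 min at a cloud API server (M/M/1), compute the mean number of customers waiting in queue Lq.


λ = 60/1.51 = 39.7351 /hr
μ = 60/0.62 = 96.7742 /hr
ρ = λ/μ = 39.7351/96.7742 = 0.4106
Lq = ρ²/(1−ρ) = 0.1686/0.5894 = 0.2860

Final: 0.2860


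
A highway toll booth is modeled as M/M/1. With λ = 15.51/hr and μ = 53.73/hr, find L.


ρ = λ/μ = 15.51/53.73 = 0.2887
L = ρ/(1−ρ) = 0.2887/(1 − 0.2887) = 0.2887/0.7113 = 0.4058

Final: 0.4058


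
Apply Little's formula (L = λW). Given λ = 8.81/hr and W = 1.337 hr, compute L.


L = λW = 8.81·1.337 = 11.7790

Final: 11.7790


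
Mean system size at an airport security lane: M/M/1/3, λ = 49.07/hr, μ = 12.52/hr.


ρ = 49.07/12.52 = 3.9193
L = ρ[1 − (K+1)ρ^K + Kρ^(K+1)] / [(1−ρ)(1−ρ^(K+1))]
Numerator: 3.9193·(1 − 4·60.205364 + 3·235.964634) = 1834.529944
Denominator: (-2.9193)·(-234.964634) = 685.939087
L = 1834.529944/685.939087 = 2.6745

Final: 2.6745


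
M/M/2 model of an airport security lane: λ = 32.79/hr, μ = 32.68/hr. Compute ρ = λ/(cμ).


ρ = λ/(cμ) = 32.79/(2·32.68) = 32.79/65.36 = 0.5017

Final: 0.5017


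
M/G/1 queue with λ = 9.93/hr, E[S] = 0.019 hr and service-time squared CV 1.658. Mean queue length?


ρ = λ·E[S] = 9.93·0.019 = 0.1887
Lq = ρ²(1+C_s²)/(2(1−ρ)) = 0.03560·(1+1.658)/(2·0.8113)
= 0.03560·2.6580/1.6227 = 0.05831

Final: 0.05831


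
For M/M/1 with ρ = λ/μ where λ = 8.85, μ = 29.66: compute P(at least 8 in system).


ρ = 8.85/29.66 = 0.2984
P(N ≥ n) = ρ^n = 0.2984^8 = 0.00006283

Final: 0.00006283


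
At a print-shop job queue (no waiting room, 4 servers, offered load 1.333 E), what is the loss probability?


B(c,a) = (a^c/c!) / Σ_{k=0}^{c} a^k/k!
a^4/4! = 0.131556
Σ terms (k=0..4): 1.00000 + 1.33300 + 0.88844 + 0.39477 + 0.13156 = 3.747766
B = 0.131556/3.747766 = 0.035102

Final: 0.035102


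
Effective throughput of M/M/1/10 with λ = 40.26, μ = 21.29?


ρ = 1.8910; P_K = (1−ρ)ρ^10/(1−ρ^11) = 0.471614
λ_eff = λ(1 − P_K) = 40.26·(1 − 0.471614) = 40.26·0.528386 = 21.2728 /hr

Final: 21.2728 /hr


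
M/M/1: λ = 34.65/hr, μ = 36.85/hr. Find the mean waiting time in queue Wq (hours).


ρ = 34.65/36.85 = 0.9403
Wq = ρ/(μ−λ) = 0.9403/(36.85 − 34.65) = 0.9403/2.20 = 0.4274 hr

Final: 0.4274 hr


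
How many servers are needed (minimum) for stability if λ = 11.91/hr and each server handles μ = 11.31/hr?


Stability requires cμ > λ ⇔ c > λ/μ.
λ/μ = 11.91/11.31 = 1.0531
Minimum integer c = ⌊1.0531⌋ + 1 = 2
Check: 2·11.31 = 22.62 > 11.91, while 1·11.31 = 11.31 ≤ 11.91

Final: 2 servers


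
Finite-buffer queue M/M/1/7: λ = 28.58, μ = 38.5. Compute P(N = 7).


ρ = λ/μ = 28.58/38.5 = 0.7423
P_K = (1−ρ)ρ^K/(1−ρ^(K+1)) = (0.2577·0.124225)/(1 − 0.092217)
= 0.032008/0.907783 = 0.035260

Final: 0.035260


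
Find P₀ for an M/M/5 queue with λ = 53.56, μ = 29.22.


a = λ/μ = 53.56/29.22 = 1.8330; ρ = a/c = 0.3666
Σ_{k=0}^{4} a^k/k! (terms k=0..4) = 1.00000 + 1.83299 + 1.67993 + 1.02643 + 0.47036 = 6.00971
Tail: a^5/(5!(1−ρ)) = 20.69197/(120·0.6334) = 0.27223
P₀ = 1/(6.00971 + 0.27223) = 1/6.28194 = 0.159186

Final: 0.159186


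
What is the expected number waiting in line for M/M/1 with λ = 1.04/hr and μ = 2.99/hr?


ρ = 1.04/2.99 = 0.3478
Lq = ρ²/(1−ρ) = 0.1210/0.6522 = 0.1855

Final: 0.1855


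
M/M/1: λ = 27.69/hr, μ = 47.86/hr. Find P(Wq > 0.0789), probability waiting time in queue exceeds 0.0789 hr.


ρ = 27.69/47.86 = 0.5786
P(Wq > t) = ρ·e^{−(μ−λ)t} = 0.5786·e^{−1.5914}
= 0.5786·0.203638 = 0.117817

Final: 0.117817


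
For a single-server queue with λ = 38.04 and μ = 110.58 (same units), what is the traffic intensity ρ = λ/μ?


ρ = λ/μ = 38.04/110.58 = 0.3440

Final: 0.3440


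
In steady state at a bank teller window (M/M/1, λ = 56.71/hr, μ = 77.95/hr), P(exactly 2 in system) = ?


ρ = 56.71/77.95 = 0.7275
P_n = (1−ρ)·ρ^n = (1 − 0.7275)·0.7275^2 = 0.2725·0.529282 = 0.144220

Final: 0.144220


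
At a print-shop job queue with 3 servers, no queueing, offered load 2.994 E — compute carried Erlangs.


B(3,2.994) = 0.345434 (Erlang-B)
Carried load = a(1 − B) = 2.994·(1 − 0.345434) = 2.994·0.654566 = 1.9598 E

Final: 1.9598 Erlangs


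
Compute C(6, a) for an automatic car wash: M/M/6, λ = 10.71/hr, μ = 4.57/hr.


a = λ/μ = 2.3435; ρ = a/6 = 0.3906
P₀ = 0.095617 (from M/M/c formula)
C(c,a) = [a^c/(c!(1−ρ))]·P₀ = [165.66838/(720·0.6094)]·0.095617
= 0.37757·0.095617 = 0.036102

Final: 0.036102


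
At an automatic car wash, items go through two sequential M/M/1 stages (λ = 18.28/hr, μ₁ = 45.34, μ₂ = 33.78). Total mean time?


Each node sees arrival rate λ = 18.28/hr (tandem ⇒ throughput preserved).
W₁ = 1/(μ₁−λ) = 1/(45.34−18.28) = 0.03695 hr
W₂ = 1/(μ₂−λ) = 1/(33.78−18.28) = 0.06452 hr
W_total = W₁ + W₂ = 0.03695 + 0.06452 = 0.10147 hr

Final: 0.10147 hr


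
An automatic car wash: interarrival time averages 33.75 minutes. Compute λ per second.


λ = 1/(interarrival time) in consistent units.
1 second = 0.0166667 min, so λ = 0.0166667/33.75 = 0.0004938 per second

Final: 0.0004938 /sec


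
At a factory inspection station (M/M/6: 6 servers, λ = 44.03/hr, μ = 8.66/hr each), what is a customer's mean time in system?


a = 5.0843; ρ = 0.8474; P₀ = 0.003933
Lq = P₀·a^c·ρ/(c!(1−ρ)²) = 3.43268
Wq = Lq/λ = 3.43268/44.03 = 0.07796 hr
W = Wq + 1/μ = 0.07796 + 0.11547 = 0.19344 hr

Final: 0.19344 hr


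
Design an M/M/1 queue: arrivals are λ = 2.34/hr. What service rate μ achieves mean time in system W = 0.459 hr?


W = 1/(μ−λ) ⇒ μ − λ = 1/W = 1/0.459 = 2.1786
μ = λ + 1/W = 2.34 + 2.1786 = 4.5186 per hr

Final: 4.5186 /hr


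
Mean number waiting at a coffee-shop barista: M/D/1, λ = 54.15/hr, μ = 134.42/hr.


ρ = 54.15/134.42 = 0.4028
M/D/1: Lq = ρ²/(2(1−ρ)) = 0.1623/(2·0.5972) = 0.13588

Final: 0.13588


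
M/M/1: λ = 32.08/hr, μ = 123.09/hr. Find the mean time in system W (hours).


W = 1/(μ−λ) = 1/(123.09 − 32.08) = 1/91.01 = 0.01099 hr

Final: 0.01099 hr


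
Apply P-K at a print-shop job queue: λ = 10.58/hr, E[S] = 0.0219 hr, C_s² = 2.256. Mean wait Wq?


ρ = λ·E[S] = 10.58·0.0219 = 0.2317
E[S²] = E[S]²(1+C_s²) = 0.0219²·(1+2.256) = 0.001562
Wq = λ·E[S²]/(2(1−ρ)) = 10.58·0.001562/(2·0.7683) = 0.01075 hr

Final: 0.01075 hr


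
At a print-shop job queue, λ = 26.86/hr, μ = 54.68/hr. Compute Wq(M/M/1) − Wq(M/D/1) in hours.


ρ = 26.86/54.68 = 0.4912
Wq(M/M/1) = ρ/(μ−λ) = 0.4912/27.82 = 0.01766 hr
Wq(M/D/1) = ρ/(2(μ−λ)) = 0.008829 hr
Savings = 0.01766 − 0.008829 = 0.008829 hr

Final: 0.008829 hr


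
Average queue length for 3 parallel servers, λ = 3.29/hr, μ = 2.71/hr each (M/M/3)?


a = λ/μ = 1.2140; ρ = a/3 = 0.4047
P₀ = 0.289698
Lq = P₀·a^c·ρ / (c!·(1−ρ)²) = 0.289698·1.78929·0.4047/(6·0.35441)
= 0.09864

Final: 0.09864


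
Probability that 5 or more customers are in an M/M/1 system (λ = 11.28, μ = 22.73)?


ρ = 11.28/22.73 = 0.4963
P(N ≥ n) = ρ^n = 0.4963^5 = 0.030099

Final: 0.030099


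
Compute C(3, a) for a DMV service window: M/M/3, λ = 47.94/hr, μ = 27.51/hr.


a = λ/μ = 1.7426; ρ = a/3 = 0.5809
P₀ = 0.157098 (from M/M/c formula)
C(c,a) = [a^c/(c!(1−ρ))]·P₀ = [5.29203/(6·0.4191)]·0.157098
= 2.10442·0.157098 = 0.330600

Final: 0.330600


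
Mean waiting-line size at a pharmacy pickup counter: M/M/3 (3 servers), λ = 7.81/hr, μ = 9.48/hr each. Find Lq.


a = λ/μ = 0.8238; ρ = a/3 = 0.2746
P₀ = 0.436364
Lq = P₀·a^c·ρ / (c!·(1−ρ)²) = 0.436364·0.55915·0.2746/(6·0.52619)
= 0.02122

Final: 0.02122


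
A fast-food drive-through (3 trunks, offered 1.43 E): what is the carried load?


B(3,1.43) = 0.123703 (Erlang-B)
Carried load = a(1 − B) = 1.43·(1 − 0.123703) = 1.43·0.876297 = 1.2531 E

Final: 1.2531 Erlangs


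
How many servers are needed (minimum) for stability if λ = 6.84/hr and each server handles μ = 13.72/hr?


Stability requires cμ > λ ⇔ c > λ/μ.
λ/μ = 6.84/13.72 = 0.4985
Minimum integer c = ⌊0.4985⌋ + 1 = 1
Check: 1·13.72 = 13.72 > 6.84, while 0·13.72 = 0.00 ≤ 6.84

Final: 1 servers


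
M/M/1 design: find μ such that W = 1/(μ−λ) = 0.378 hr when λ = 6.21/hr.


W = 1/(μ−λ) ⇒ μ − λ = 1/W = 1/0.378 = 2.6455
μ = λ + 1/W = 6.21 + 2.6455 = 8.8555 per hr

Final: 8.8555 /hr


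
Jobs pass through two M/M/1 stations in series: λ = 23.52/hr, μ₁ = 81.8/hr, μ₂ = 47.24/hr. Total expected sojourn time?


Each node sees arrival rate λ = 23.52/hr (tandem ⇒ throughput preserved).
W₁ = 1/(μ₁−λ) = 1/(81.8−23.52) = 0.01716 hr
W₂ = 1/(μ₂−λ) = 1/(47.24−23.52) = 0.04216 hr
W_total = W₁ + W₂ = 0.01716 + 0.04216 = 0.05932 hr

Final: 0.05932 hr


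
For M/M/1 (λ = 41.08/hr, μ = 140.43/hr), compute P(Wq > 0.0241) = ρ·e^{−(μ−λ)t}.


ρ = 41.08/140.43 = 0.2925
P(Wq > t) = ρ·e^{−(μ−λ)t} = 0.2925·e^{−2.3943}
= 0.2925·0.091233 = 0.026688

Final: 0.026688


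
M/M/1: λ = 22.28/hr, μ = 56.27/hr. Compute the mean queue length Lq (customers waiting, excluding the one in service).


ρ = 22.28/56.27 = 0.3959
Lq = ρ²/(1−ρ) = 0.1568/0.6041 = 0.2595

Final: 0.2595


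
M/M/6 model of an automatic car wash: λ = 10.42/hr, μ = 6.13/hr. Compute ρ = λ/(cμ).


ρ = λ/(cμ) = 10.42/(6·6.13) = 10.42/36.78 = 0.2833

Final: 0.2833


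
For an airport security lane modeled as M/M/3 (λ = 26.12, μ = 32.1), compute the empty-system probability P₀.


a = λ/μ = 26.12/32.1 = 0.8137; ρ = a/c = 0.2712
Σ_{k=0}^{2} a^k/k! (terms k=0..2) = 1.00000 + 0.81371 + 0.33106 = 2.14477
Tail: a^3/(3!(1−ρ)) = 0.53877/(6·0.7288) = 0.12322
P₀ = 1/(2.14477 + 0.12322) = 1/2.26798 = 0.440920

Final: 0.440920


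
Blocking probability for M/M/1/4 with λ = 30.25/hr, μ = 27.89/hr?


ρ = λ/μ = 30.25/27.89 = 1.0846
P_K = (1−ρ)ρ^K/(1−ρ^(K+1)) = (-0.08462·1.383909)/(1 − 1.501013)
= -0.117104/-0.501013 = 0.233734

Final: 0.233734


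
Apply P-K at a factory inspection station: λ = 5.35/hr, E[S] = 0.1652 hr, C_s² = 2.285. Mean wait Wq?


ρ = λ·E[S] = 5.35·0.1652 = 0.8838
E[S²] = E[S]²(1+C_s²) = 0.1652²·(1+2.285) = 0.089651
Wq = λ·E[S²]/(2(1−ρ)) = 5.35·0.089651/(2·0.1162) = 2.06418 hr

Final: 2.06418 hr


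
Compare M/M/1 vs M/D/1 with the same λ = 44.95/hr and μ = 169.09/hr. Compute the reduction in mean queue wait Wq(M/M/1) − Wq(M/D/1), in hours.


ρ = 44.95/169.09 = 0.2658
Wq(M/M/1) = ρ/(μ−λ) = 0.2658/124.14 = 0.002141 hr
Wq(M/D/1) = ρ/(2(μ−λ)) = 0.001071 hr
Savings = 0.002141 − 0.001071 = 0.001071 hr

Final: 0.001071 hr


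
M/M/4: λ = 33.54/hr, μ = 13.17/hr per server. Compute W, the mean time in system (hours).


a = 2.5467; ρ = 0.6367; P₀ = 0.069607
Lq = P₀·a^c·ρ/(c!(1−ρ)²) = 0.58841
Wq = Lq/λ = 0.58841/33.54 = 0.01754 hr
W = Wq + 1/μ = 0.01754 + 0.07593 = 0.09347 hr

Final: 0.09347 hr


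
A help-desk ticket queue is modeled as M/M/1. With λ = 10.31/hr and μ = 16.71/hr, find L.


ρ = λ/μ = 10.31/16.71 = 0.6170
L = ρ/(1−ρ) = 0.6170/(1 − 0.6170) = 0.6170/0.3830 = 1.6109

Final: 1.6109


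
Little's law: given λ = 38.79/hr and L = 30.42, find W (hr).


W = L/λ = 30.42/38.79 = 0.7842 hr

Final: 0.7842 hr


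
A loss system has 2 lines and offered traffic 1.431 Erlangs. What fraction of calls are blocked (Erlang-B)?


B(c,a) = (a^c/c!) / Σ_{k=0}^{c} a^k/k!
a^2/2! = 1.023880
Σ terms (k=0..2): 1.00000 + 1.43100 + 1.02388 = 3.454880
B = 1.023880/3.454880 = 0.296358

Final: 0.296358


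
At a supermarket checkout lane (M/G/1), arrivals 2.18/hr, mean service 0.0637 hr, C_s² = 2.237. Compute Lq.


ρ = λ·E[S] = 2.18·0.0637 = 0.1389
Lq = ρ²(1+C_s²)/(2(1−ρ)) = 0.01928·(1+2.237)/(2·0.8611)
= 0.01928·3.2370/1.7223 = 0.03624

Final: 0.03624


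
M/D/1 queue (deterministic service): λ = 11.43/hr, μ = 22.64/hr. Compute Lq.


ρ = 11.43/22.64 = 0.5049
M/D/1: Lq = ρ²/(2(1−ρ)) = 0.2549/(2·0.4951) = 0.25738

Final: 0.25738


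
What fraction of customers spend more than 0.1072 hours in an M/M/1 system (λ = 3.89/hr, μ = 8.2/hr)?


W ~ Exponential(μ−λ) for M/M/1.
μ − λ = 8.2 − 3.89 = 4.3100
P(W > t) = e^{−(μ−λ)t} = e^{−0.4620} = 0.630002

Final: 0.630002


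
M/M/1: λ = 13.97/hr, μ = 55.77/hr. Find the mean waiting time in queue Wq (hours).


ρ = 13.97/55.77 = 0.2505
Wq = ρ/(μ−λ) = 0.2505/(55.77 − 13.97) = 0.2505/41.80 = 0.005993 hr

Final: 0.005993 hr


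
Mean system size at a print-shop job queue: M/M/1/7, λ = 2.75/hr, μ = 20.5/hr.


ρ = 2.75/20.5 = 0.1341
L = ρ[1 − (K+1)ρ^K + Kρ^(K+1)] / [(1−ρ)(1−ρ^(K+1))]
Numerator: 0.1341·(1 − 8·0.0000007817 + 7·0.0000001049) = 0.134146
Denominator: (0.8659)·(1.000000) = 0.865854
L = 0.134146/0.865854 = 0.1549

Final: 0.1549


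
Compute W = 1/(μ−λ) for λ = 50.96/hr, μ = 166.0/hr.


W = 1/(μ−λ) = 1/(166.0 − 50.96) = 1/115.04 = 0.008693 hr

Final: 0.008693 hr


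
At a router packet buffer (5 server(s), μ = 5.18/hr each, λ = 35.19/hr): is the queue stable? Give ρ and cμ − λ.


Total capacity cμ = 5·5.18 = 25.90/hr
ρ = λ/(cμ) = 35.19/25.90 = 1.3587
Stable ⇔ ρ < 1: NO
Spare capacity = cμ − λ = 25.90 − 35.19 = -9.29/hr

Final: ρ = 1.3587; unstable; margin = -9.29/hr


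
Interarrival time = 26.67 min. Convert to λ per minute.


λ = 1/(interarrival time) in consistent units.
1 minute = 1 min, so λ = 1/26.67 = 0.03750 per minute

Final: 0.03750 /min


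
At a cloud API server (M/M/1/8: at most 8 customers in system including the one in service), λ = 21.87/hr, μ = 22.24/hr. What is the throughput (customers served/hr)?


ρ = 0.9834; P_K = (1−ρ)ρ^8/(1−ρ^9) = 0.103802
λ_eff = λ(1 − P_K) = 21.87·(1 − 0.103802) = 21.87·0.896198 = 19.5998 /hr

Final: 19.5998 /hr


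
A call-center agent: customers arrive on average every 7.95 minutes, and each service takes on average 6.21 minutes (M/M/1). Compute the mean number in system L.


λ = 60/7.95 = 7.5472 /hr
μ = 60/6.21 = 9.6618 /hr
ρ = λ/μ = 7.5472/9.6618 = 0.7811
L = ρ/(1−ρ) = 0.7811/0.2189 = 3.5690

Final: 3.5690


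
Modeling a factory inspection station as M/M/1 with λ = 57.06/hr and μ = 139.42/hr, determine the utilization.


ρ = λ/μ = 57.06/139.42 = 0.4093

Final: 0.4093


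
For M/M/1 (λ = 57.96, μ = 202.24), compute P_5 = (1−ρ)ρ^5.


ρ = 57.96/202.24 = 0.2866
P_n = (1−ρ)·ρ^n = (1 − 0.2866)·0.2866^5 = 0.7134·0.001933 = 0.001379

Final: 0.001379


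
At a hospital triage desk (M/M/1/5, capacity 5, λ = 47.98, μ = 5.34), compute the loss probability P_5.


ρ = λ/μ = 47.98/5.34 = 8.9850
P_K = (1−ρ)ρ^K/(1−ρ^(K+1)) = (-7.9850·58559.172762)/(1 − 526155.263877)
= -467596.091115/-526154.263877 = 0.888705

Final: 0.888705


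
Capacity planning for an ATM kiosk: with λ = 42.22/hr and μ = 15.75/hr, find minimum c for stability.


Stability requires cμ > λ ⇔ c > λ/μ.
λ/μ = 42.22/15.75 = 2.6806
Minimum integer c = ⌊2.6806⌋ + 1 = 3
Check: 3·15.75 = 47.25 > 42.22, while 2·15.75 = 31.50 ≤ 42.22

Final: 3 servers


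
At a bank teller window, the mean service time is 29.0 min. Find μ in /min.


μ = 1/(service time) in consistent units.
1 minute = 1 min, so μ = 1/29.0 = 0.03448 per minute

Final: 0.03448 /min


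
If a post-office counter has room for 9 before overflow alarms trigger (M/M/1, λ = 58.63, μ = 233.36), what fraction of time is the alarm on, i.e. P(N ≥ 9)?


ρ = 58.63/233.36 = 0.2512
P(N ≥ n) = ρ^n = 0.2512^9 = 0.000003989

Final: 0.000003989


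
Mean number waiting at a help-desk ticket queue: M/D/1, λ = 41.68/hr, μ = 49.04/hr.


ρ = 41.68/49.04 = 0.8499
M/D/1: Lq = ρ²/(2(1−ρ)) = 0.7224/(2·0.1501) = 2.40656

Final: 2.40656


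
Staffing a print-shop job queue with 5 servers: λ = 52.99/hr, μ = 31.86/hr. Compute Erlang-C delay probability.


a = λ/μ = 1.6632; ρ = a/5 = 0.3326
P₀ = 0.189002 (from M/M/c formula)
C(c,a) = [a^c/(c!(1−ρ))]·P₀ = [12.72743/(120·0.6674)]·0.189002
= 0.15893·0.189002 = 0.030038

Final: 0.030038


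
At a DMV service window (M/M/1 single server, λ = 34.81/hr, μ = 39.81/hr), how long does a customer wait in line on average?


ρ = 34.81/39.81 = 0.8744
Wq = ρ/(μ−λ) = 0.8744/(39.81 − 34.81) = 0.8744/5.00 = 0.1749 hr

Final: 0.1749 hr


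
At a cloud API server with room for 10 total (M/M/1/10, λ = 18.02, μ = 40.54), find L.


ρ = 18.02/40.54 = 0.4445
L = ρ[1 − (K+1)ρ^K + Kρ^(K+1)] / [(1−ρ)(1−ρ^(K+1))]
Numerator: 0.4445·(1 − 11·0.0003011 + 10·0.0001338) = 0.443622
Denominator: (0.5555)·(0.999866) = 0.555426
L = 0.443622/0.555426 = 0.7987

Final: 0.7987


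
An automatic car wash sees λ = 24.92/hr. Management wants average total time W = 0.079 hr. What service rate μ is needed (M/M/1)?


W = 1/(μ−λ) ⇒ μ − λ = 1/W = 1/0.079 = 12.6582
μ = λ + 1/W = 24.92 + 12.6582 = 37.5782 per hr

Final: 37.5782 /hr


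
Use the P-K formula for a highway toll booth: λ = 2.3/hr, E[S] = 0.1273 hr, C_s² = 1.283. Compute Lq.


ρ = λ·E[S] = 2.3·0.1273 = 0.2928
Lq = ρ²(1+C_s²)/(2(1−ρ)) = 0.08573·(1+1.283)/(2·0.7072)
= 0.08573·2.2830/1.4144 = 0.13837

Final: 0.13837


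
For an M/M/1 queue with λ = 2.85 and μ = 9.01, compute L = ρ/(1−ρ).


ρ = λ/μ = 2.85/9.01 = 0.3163
L = ρ/(1−ρ) = 0.3163/(1 − 0.3163) = 0.3163/0.6837 = 0.4627

Final: 0.4627


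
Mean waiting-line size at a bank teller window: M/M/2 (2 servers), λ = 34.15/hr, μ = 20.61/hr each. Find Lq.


a = λ/μ = 1.6570; ρ = a/2 = 0.8285
P₀ = 0.093804
Lq = P₀·a^c·ρ / (c!·(1−ρ)²) = 0.093804·2.74553·0.8285/(2·0.02942)
= 3.62640

Final: 3.62640


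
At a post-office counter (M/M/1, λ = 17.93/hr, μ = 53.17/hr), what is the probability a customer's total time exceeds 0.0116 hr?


W ~ Exponential(μ−λ) for M/M/1.
μ − λ = 53.17 − 17.93 = 35.2400
P(W > t) = e^{−(μ−λ)t} = e^{−0.4088} = 0.664458

Final: 0.664458


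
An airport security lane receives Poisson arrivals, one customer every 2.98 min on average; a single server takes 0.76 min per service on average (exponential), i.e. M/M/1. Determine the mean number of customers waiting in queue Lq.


λ = 60/2.98 = 20.1342 /hr
μ = 60/0.76 = 78.9474 /hr
ρ = λ/μ = 20.1342/78.9474 = 0.2550
Lq = ρ²/(1−ρ) = 0.06504/0.7450 = 0.08731

Final: 0.08731


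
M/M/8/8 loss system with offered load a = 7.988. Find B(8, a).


B(c,a) = (a^c/c!) / Σ_{k=0}^{c} a^k/k!
a^8/8! = 411.134504
Σ terms (k=0..8): 1.00000 + 7.98800 + 31.90407 + 84.94991 + 169.64497 + 271.02480 + 360.82435 + 411.75213 + 411.13450 = 1750.222740
B = 411.134504/1750.222740 = 0.234904

Final: 0.234904


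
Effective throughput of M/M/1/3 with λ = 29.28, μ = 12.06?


ρ = 2.4279; P_K = (1−ρ)ρ^3/(1−ρ^4) = 0.605543
λ_eff = λ(1 − P_K) = 29.28·(1 − 0.605543) = 29.28·0.394457 = 11.5497 /hr

Final: 11.5497 /hr


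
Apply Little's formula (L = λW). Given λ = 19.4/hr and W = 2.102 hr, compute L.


L = λW = 19.4·2.102 = 40.7788

Final: 40.7788


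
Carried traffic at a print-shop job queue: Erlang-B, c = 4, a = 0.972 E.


B(4,0.972) = 0.014117 (Erlang-B)
Carried load = a(1 − B) = 0.972·(1 − 0.014117) = 0.972·0.985883 = 0.9583 E

Final: 0.9583 Erlangs


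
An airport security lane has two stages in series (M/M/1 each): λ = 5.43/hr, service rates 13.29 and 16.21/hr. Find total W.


Each node sees arrival rate λ = 5.43/hr (tandem ⇒ throughput preserved).
W₁ = 1/(μ₁−λ) = 1/(13.29−5.43) = 0.12723 hr
W₂ = 1/(μ₂−λ) = 1/(16.21−5.43) = 0.09276 hr
W_total = W₁ + W₂ = 0.12723 + 0.09276 = 0.21999 hr

Final: 0.21999 hr


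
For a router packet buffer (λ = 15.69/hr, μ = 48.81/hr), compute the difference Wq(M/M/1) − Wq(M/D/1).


ρ = 15.69/48.81 = 0.3215
Wq(M/M/1) = ρ/(μ−λ) = 0.3215/33.12 = 0.009706 hr
Wq(M/D/1) = ρ/(2(μ−λ)) = 0.004853 hr
Savings = 0.009706 − 0.004853 = 0.004853 hr

Final: 0.004853 hr


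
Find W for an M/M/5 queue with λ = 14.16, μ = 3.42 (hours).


a = 4.1404; ρ = 0.8281; P₀ = 0.010335
Lq = P₀·a^c·ρ/(c!(1−ρ)²) = 2.93549
Wq = Lq/λ = 2.93549/14.16 = 0.20731 hr
W = Wq + 1/μ = 0.20731 + 0.29240 = 0.49971 hr

Final: 0.49971 hr


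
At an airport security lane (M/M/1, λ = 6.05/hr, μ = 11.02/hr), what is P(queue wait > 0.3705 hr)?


ρ = 6.05/11.02 = 0.5490
P(Wq > t) = ρ·e^{−(μ−λ)t} = 0.5490·e^{−1.8414}
= 0.5490·0.158598 = 0.087070

Final: 0.087070


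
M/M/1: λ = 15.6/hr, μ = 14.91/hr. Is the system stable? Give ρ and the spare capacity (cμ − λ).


Total capacity cμ = 1·14.91 = 14.91/hr
ρ = λ/(cμ) = 15.6/14.91 = 1.0463
Stable ⇔ ρ < 1: NO
Spare capacity = cμ − λ = 14.91 − 15.6 = -0.69/hr

Final: ρ = 1.0463; unstable; margin = -0.69/hr


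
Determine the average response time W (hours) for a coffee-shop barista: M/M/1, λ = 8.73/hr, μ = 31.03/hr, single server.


W = 1/(μ−λ) = 1/(31.03 − 8.73) = 1/22.30 = 0.04484 hr

Final: 0.04484 hr


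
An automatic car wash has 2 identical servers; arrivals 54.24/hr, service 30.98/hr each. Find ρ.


ρ = λ/(cμ) = 54.24/(2·30.98) = 54.24/61.96 = 0.8754

Final: 0.8754


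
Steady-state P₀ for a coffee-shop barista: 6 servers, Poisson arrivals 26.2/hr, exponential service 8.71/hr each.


a = λ/μ = 26.2/8.71 = 3.0080; ρ = a/c = 0.5013
Σ_{k=0}^{5} a^k/k! (terms k=0..5) = 1.00000 + 3.00804 + 4.52414 + 4.53626 + 3.41131 + 2.05227 = 18.53202
Tail: a^6/(6!(1−ρ)) = 740.79632/(720·0.4987) = 2.06329
P₀ = 1/(18.53202 + 2.06329) = 1/20.59532 = 0.048555

Final: 0.048555


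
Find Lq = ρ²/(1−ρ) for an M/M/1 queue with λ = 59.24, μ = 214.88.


ρ = 59.24/214.88 = 0.2757
Lq = ρ²/(1−ρ) = 0.07600/0.7243 = 0.1049

Final: 0.1049


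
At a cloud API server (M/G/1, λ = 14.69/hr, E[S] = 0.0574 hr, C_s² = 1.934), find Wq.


ρ = λ·E[S] = 14.69·0.0574 = 0.8432
E[S²] = E[S]²(1+C_s²) = 0.0574²·(1+1.934) = 0.009667
Wq = λ·E[S²]/(2(1−ρ)) = 14.69·0.009667/(2·0.1568) = 0.45284 hr

Final: 0.45284 hr


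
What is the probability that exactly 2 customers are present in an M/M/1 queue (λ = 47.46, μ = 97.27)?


ρ = 47.46/97.27 = 0.4879
P_n = (1−ρ)·ρ^n = (1 − 0.4879)·0.4879^2 = 0.5121·0.238066 = 0.121909

Final: 0.121909


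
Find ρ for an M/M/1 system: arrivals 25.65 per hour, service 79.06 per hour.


ρ = λ/μ = 25.65/79.06 = 0.3244

Final: 0.3244


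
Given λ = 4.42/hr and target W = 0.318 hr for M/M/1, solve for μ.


W = 1/(μ−λ) ⇒ μ − λ = 1/W = 1/0.318 = 3.1447
μ = λ + 1/W = 4.42 + 3.1447 = 7.5647 per hr

Final: 7.5647 /hr


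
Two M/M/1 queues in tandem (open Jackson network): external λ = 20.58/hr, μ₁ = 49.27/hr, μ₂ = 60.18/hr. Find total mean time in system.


Each node sees arrival rate λ = 20.58/hr (tandem ⇒ throughput preserved).
W₁ = 1/(μ₁−λ) = 1/(49.27−20.58) = 0.03486 hr
W₂ = 1/(μ₂−λ) = 1/(60.18−20.58) = 0.02525 hr
W_total = W₁ + W₂ = 0.03486 + 0.02525 = 0.06011 hr

Final: 0.06011 hr


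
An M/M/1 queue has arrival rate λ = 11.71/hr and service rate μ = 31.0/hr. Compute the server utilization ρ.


ρ = λ/μ = 11.71/31.0 = 0.3777

Final: 0.3777


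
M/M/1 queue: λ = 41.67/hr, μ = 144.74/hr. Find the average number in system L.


ρ = λ/μ = 41.67/144.74 = 0.2879
L = ρ/(1−ρ) = 0.2879/(1 − 0.2879) = 0.2879/0.7121 = 0.4043

Final: 0.4043


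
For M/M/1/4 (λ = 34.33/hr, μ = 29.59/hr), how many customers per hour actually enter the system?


ρ = 1.1602; P_K = (1−ρ)ρ^4/(1−ρ^5) = 0.263357
λ_eff = λ(1 − P_K) = 34.33·(1 − 0.263357) = 34.33·0.736643 = 25.2889 /hr

Final: 25.2889 /hr


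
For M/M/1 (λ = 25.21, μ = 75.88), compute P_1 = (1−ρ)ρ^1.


ρ = 25.21/75.88 = 0.3322
P_n = (1−ρ)·ρ^n = (1 − 0.3322)·0.3322^1 = 0.6678·0.332235 = 0.221855

Final: 0.221855


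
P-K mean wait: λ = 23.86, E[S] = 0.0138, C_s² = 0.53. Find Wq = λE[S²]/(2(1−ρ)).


ρ = λ·E[S] = 23.86·0.0138 = 0.3293
E[S²] = E[S]²(1+C_s²) = 0.0138²·(1+0.53) = 0.0002914
Wq = λ·E[S²]/(2(1−ρ)) = 23.86·0.0002914/(2·0.6707) = 0.005183 hr

Final: 0.005183 hr


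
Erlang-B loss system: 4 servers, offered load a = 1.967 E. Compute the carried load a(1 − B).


B(4,1.967) = 0.091812 (Erlang-B)
Carried load = a(1 − B) = 1.967·(1 − 0.091812) = 1.967·0.908188 = 1.7864 E

Final: 1.7864 Erlangs


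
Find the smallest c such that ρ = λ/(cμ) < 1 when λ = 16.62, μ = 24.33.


Stability requires cμ > λ ⇔ c > λ/μ.
λ/μ = 16.62/24.33 = 0.6831
Minimum integer c = ⌊0.6831⌋ + 1 = 1
Check: 1·24.33 = 24.33 > 16.62, while 0·24.33 = 0.00 ≤ 16.62

Final: 1 servers


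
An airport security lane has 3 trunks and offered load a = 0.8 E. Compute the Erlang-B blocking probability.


B(c,a) = (a^c/c!) / Σ_{k=0}^{c} a^k/k!
a^3/3! = 0.085333
Σ terms (k=0..3): 1.00000 + 0.80000 + 0.32000 + 0.08533 = 2.205333
B = 0.085333/2.205333 = 0.038694

Final: 0.038694


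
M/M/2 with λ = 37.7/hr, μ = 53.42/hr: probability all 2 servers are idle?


a = λ/μ = 37.7/53.42 = 0.7057; ρ = a/c = 0.3529
Σ_{k=0}^{1} a^k/k! (terms k=0..1) = 1.00000 + 0.70573 = 1.70573
Tail: a^2/(2!(1−ρ)) = 0.49805/(2·0.6471) = 0.38481
P₀ = 1/(1.70573 + 0.38481) = 1/2.09054 = 0.478345

Final: 0.478345


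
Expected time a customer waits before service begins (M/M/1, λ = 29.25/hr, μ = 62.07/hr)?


ρ = 29.25/62.07 = 0.4712
Wq = ρ/(μ−λ) = 0.4712/(62.07 − 29.25) = 0.4712/32.82 = 0.01436 hr

Final: 0.01436 hr


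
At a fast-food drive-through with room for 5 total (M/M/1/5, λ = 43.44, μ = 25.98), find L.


ρ = 43.44/25.98 = 1.6721
L = ρ[1 − (K+1)ρ^K + Kρ^(K+1)] / [(1−ρ)(1−ρ^(K+1))]
Numerator: 1.6721·(1 − 6·13.069331 + 5·21.852645) = 53.250355
Denominator: (-0.6721)·(-20.852645) = 14.014134
L = 53.250355/14.014134 = 3.7998

Final: 3.7998


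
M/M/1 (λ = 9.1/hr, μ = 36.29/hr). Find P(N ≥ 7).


ρ = 9.1/36.29 = 0.2508
P(N ≥ n) = ρ^n = 0.2508^7 = 0.00006234

Final: 0.00006234


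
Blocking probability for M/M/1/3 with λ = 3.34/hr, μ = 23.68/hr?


ρ = λ/μ = 3.34/23.68 = 0.1410
P_K = (1−ρ)ρ^K/(1−ρ^(K+1)) = (0.8590·0.002806)/(1 − 0.0003958)
= 0.002410/0.999604 = 0.002411

Final: 0.002411


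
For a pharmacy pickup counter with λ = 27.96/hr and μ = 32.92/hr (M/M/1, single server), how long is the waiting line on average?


ρ = 27.96/32.92 = 0.8493
Lq = ρ²/(1−ρ) = 0.7214/0.1507 = 4.7878

Final: 4.7878


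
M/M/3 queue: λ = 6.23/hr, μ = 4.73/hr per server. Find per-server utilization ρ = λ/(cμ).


ρ = λ/(cμ) = 6.23/(3·4.73) = 6.23/14.19 = 0.4390

Final: 0.4390


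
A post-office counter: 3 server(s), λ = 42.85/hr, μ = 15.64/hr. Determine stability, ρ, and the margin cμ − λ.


Total capacity cμ = 3·15.64 = 46.92/hr
ρ = λ/(cμ) = 42.85/46.92 = 0.9133
Stable ⇔ ρ < 1: YES
Spare capacity = cμ − λ = 46.92 − 42.85 = 4.07/hr

Final: ρ = 0.9133; stable; margin = 4.07/hr


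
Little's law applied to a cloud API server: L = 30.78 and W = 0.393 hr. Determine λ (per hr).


λ = L/W = 30.78/0.393 = 78.3206 /hr

Final: 78.3206 /hr


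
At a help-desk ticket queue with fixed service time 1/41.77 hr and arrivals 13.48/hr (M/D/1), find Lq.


ρ = 13.48/41.77 = 0.3227
M/D/1: Lq = ρ²/(2(1−ρ)) = 0.1041/(2·0.6773) = 0.07689

Final: 0.07689


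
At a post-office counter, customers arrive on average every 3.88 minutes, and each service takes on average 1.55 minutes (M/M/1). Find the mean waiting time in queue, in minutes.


λ = 60/3.88 = 15.4639 /hr
μ = 60/1.55 = 38.7097 /hr
ρ = λ/μ = 15.4639/38.7097 = 0.3995
Wq = ρ/(μ−λ) = 0.3995/(38.7097−15.4639) = 0.01719 hr
In minutes: 0.01719·60 = 1.031 min

Final: 1.031 min


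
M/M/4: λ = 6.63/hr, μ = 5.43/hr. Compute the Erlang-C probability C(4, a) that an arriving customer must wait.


a = λ/μ = 1.2210; ρ = a/4 = 0.3052
P₀ = 0.293851 (from M/M/c formula)
C(c,a) = [a^c/(c!(1−ρ))]·P₀ = [2.22257/(24·0.6948)]·0.293851
= 0.13330·0.293851 = 0.039169

Final: 0.039169
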